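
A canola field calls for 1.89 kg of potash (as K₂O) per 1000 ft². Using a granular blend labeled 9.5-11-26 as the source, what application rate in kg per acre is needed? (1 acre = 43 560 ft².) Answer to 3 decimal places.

Product per 1000 ft² = 1.89 / 26% = 7.26923 kg.
Convert to per acre: 7.26923 × 43.56 = 316.6477 kg.

316.648 kg of product per acre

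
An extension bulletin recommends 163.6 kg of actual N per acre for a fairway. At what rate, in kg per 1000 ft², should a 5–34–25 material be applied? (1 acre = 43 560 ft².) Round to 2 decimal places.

Product per acre = 163.6 / 5% = 3272 kg.
Convert to per 1000 ft²: 3272 × 0.0229568 = 75.1148 kg.

75.11 kg of product per thousand sq ft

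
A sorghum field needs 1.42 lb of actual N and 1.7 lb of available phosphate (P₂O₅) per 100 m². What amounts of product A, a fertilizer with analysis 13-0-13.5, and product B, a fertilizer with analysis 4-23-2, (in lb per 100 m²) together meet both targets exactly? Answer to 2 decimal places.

8.65 lb product A, 7.39 lb product B

Let a = lb of product A, b = lb of product B (per 100 m²).
N: 0.13·a + 0.04·b = 1.42
P₂O₅: 0·a + 0.23·b = 1.7
Solving simultaneously: a = 8.64883, b = 7.3913.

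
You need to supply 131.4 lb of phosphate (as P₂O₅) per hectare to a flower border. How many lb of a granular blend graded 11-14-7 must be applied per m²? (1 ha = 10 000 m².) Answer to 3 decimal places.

Product per hectare = 131.4 / 14% = 938.571 lb.
Convert to per m²: 938.571 × 0.0001 = 0.0938571 lb.

0.094 lb of product per sq m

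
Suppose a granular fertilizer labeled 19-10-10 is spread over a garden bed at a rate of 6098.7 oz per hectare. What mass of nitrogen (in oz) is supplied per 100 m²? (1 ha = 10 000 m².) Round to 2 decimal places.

11.59 oz N per hundred sq m

nitrogen per hectare = 6098.7 × 19% = 1158.75 oz.
Convert to per 100 m²: 1158.75 × 0.01 = 11.5875 oz.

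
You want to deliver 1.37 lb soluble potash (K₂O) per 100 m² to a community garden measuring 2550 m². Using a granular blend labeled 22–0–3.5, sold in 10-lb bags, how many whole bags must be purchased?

100 bags

Product per 100 m² = 1.37 / 3.5% = 39.1429 lb.
Total product = 39.1429 × 2550 / 100 = 998.143 lb.
Bags = ⌈998.143 / 10⌉ = 100.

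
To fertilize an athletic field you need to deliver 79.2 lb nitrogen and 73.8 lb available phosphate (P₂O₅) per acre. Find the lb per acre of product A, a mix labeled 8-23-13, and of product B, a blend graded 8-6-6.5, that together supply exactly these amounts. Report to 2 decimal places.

Let a = lb of product A, b = lb of product B (per acre).
N: 0.08·a + 0.08·b = 79.2
P₂O₅: 0.23·a + 0.06·b = 73.8
Eliminate a: (row1) − 0.08/0.23·(row2) → 0.0591304·b = 53.5304, so b = 905.294.
Back-substitute: a = (79.2 − 0.08·905.294) / 0.08 = 84.7059.

84.71 lb product A, 905.29 lb product B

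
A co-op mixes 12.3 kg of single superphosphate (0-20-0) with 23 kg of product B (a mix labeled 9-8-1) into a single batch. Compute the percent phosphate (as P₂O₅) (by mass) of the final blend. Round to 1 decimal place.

12.2% P₂O₅

Total mass = 12.3 + 23 = 35.3 kg.
P₂O₅ mass = 20%×12.3 + 8%×23 = 4.3 kg.
% P₂O₅ = 4.3 / 35.3 = 12.1813%.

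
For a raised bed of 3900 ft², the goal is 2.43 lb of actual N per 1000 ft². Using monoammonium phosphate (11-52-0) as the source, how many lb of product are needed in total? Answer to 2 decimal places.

Product per 1000 ft² = 2.43 / 11% = 22.0909 lb.
Total product = 22.0909 × 3900 / 1000 = 86.1545 lb.

86.15 lb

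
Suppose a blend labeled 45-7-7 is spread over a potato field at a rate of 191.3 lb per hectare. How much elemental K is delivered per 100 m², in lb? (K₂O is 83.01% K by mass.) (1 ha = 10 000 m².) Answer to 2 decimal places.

0.11 lb K per hundred sq m

K₂O per hectare = 191.3 × 7% = 13.391 lb.
Elemental K = 13.391 × 0.8301 = 11.1159 lb per hectare.
Convert to per 100 m²: 11.1159 × 0.01 = 0.111159 lb.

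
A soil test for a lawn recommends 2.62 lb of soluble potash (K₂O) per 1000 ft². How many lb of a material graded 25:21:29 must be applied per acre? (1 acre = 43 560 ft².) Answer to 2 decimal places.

393.54 lb of product per acre

Product per 1000 ft² = 2.62 / 29% = 9.03448 lb.
Convert to per acre: 9.03448 × 43.56 = 393.542 lb.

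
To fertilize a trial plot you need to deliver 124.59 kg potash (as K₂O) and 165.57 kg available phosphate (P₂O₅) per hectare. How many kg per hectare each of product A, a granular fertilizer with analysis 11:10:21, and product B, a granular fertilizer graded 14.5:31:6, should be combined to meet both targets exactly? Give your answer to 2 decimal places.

Per-hectare balance (a = product A, b = product B):
K₂O: 0.21·a + 0.06·b = 124.59
P₂O₅: 0.1·a + 0.31·b = 165.57
Solving simultaneously: a = 485.426, b = 377.508.

485.43 kg product A, 377.51 kg product B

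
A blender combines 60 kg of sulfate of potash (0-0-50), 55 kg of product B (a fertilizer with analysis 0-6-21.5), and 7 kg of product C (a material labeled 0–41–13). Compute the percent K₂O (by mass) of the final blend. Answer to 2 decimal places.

35.03% K₂O

Total mass = 60 + 55 + 7 = 122 kg.
K₂O mass = 50%×60 + 21.5%×55 + 13%×7 = 42.735 kg.
% K₂O = 42.735 / 122 = 35.0287%.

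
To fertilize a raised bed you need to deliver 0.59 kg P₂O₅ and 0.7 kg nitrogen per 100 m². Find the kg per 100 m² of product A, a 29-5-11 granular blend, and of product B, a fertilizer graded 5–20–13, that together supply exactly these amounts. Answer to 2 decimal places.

1.99 kg product A, 2.45 kg product B

Let a = kg of product A, b = kg of product B (per 100 m²).
P₂O₅: 0.05·a + 0.2·b = 0.59
N: 0.29·a + 0.05·b = 0.7
From row1: a = (0.59 − 0.2·b) / 0.05.
Into row2: 0.29·(0.59 − 0.2·b)/0.05 + 0.05·b = 0.7 → b = 2.45225, a = 1.99099.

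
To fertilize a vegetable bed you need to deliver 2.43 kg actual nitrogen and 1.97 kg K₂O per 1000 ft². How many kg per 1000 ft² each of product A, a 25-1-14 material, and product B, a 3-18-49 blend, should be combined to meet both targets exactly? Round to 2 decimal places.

9.57 kg product A, 1.29 kg product B

Let a = kg of product A, b = kg of product B (per 1000 ft²).
N: 0.25·a + 0.03·b = 2.43
K₂O: 0.14·a + 0.49·b = 1.97
Eliminate b: (row1) − 0.03/0.49·(row2) → 0.241429·a = 2.30939, so a = 9.56551.
Then b = (1.97 − 0.14·9.56551) / 0.49 = 1.2874.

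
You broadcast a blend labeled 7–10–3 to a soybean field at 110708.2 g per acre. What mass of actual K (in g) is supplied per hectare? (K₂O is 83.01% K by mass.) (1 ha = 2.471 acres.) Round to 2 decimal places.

6812.46 g K per hectare

K₂O per acre = 110708.2 × 3% = 3321.25 g.
Elemental K = 3321.25 × 0.8301 = 2756.97 g per acre.
Convert to per hectare: 2756.97 × 2.471 = 6812.464 g.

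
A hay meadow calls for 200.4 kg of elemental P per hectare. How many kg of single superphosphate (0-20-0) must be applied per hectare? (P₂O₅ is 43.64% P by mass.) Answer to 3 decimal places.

As P₂O₅: 200.4 / 0.4364 = 459.212 kg per hectare.
Product per hectare = 459.212 / 20% = 2296.0587 kg.

2296.059 kg of product per hectare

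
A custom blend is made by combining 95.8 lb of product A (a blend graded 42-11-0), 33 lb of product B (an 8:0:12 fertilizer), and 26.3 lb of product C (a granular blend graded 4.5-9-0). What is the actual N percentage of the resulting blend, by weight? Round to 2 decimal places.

Total mass = 95.8 + 33 + 26.3 = 155.1 lb.
N mass = 42%×95.8 + 8%×33 + 4.5%×26.3 = 44.0595 lb.
% N = 44.0595 / 155.1 = 28.4072%.

28.41% N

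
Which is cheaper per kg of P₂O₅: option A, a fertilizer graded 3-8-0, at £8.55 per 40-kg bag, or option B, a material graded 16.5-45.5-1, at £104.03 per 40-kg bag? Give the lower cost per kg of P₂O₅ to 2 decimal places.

£2.67 per kg P₂O₅ (option A)

option A: P₂O₅ per bag = 40 × 8% = 3.2 kg; cost = 8.55 / 3.2 = £2.6719/kg P₂O₅.
option B: P₂O₅ per bag = 40 × 45.5% = 18.2 kg; cost = 104.03 / 18.2 = £5.7159/kg P₂O₅.
option A is cheaper.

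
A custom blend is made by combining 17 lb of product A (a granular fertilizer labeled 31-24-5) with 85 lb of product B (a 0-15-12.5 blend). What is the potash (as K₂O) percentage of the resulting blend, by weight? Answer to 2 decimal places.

Total mass = 17 + 85 = 102 lb.
K₂O mass = 5%×17 + 12.5%×85 = 11.475 lb.
% K₂O = 11.475 / 102 = 11.25%.

11.25% K₂O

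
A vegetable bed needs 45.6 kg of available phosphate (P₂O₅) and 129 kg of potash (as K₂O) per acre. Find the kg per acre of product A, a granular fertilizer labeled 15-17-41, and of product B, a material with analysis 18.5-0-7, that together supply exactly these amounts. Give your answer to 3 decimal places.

With a, b = kg per acre of product A and product B:
P₂O₅: 0.17·a + 0·b = 45.6
K₂O: 0.41·a + 0.07·b = 129
Solving simultaneously: a = 268.2353, b = 271.7647.

268.235 kg product A, 271.765 kg product B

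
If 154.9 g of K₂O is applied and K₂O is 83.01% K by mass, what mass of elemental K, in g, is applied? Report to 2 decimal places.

128.58 g K

K = 154.9 × 0.8301 = 128.582 g.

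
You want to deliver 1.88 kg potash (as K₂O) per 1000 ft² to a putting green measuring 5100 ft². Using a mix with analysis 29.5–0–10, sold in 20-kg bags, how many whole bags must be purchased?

5 bags

Product per 1000 ft² = 1.88 / 10% = 18.8 kg.
Total product = 18.8 × 5100 / 1000 = 95.88 kg.
Bags = ⌈95.88 / 20⌉ = 5.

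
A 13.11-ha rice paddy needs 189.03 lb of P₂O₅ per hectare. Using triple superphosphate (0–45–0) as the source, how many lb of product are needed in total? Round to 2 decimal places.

Product per hectare = 189.03 / 45% = 420.067 lb.
Total product = 420.067 × 13.11 = 5507.074 lb.

5507.07 lb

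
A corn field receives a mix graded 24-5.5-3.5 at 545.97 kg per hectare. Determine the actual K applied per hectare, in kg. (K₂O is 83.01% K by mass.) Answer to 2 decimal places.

K₂O per hectare = 545.97 × 3.5% = 19.109 kg.
Elemental K = 19.109 × 0.8301 = 15.8623 kg per hectare.

15.86 kg K per hectare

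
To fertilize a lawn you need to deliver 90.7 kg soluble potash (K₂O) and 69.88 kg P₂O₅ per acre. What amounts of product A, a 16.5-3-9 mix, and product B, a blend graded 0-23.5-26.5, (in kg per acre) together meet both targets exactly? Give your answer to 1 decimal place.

211.8 kg product A, 270.3 kg product B

Let a = kg of product A, b = kg of product B (per acre).
K₂O: 0.09·a + 0.265·b = 90.7
P₂O₅: 0.03·a + 0.235·b = 69.88
Solving simultaneously: a = 211.841, b = 270.318.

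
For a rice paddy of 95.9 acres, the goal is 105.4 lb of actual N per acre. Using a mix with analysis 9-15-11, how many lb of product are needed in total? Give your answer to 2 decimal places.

112309.56 lb

Product per acre = 105.4 / 9% = 1171.11 lb.
Total product = 1171.11 × 95.9 = 112309.556 lb.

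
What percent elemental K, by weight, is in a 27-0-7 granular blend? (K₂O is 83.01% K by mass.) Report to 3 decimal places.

%K = 7 × 0.8301 = 5.8107%.

5.811% K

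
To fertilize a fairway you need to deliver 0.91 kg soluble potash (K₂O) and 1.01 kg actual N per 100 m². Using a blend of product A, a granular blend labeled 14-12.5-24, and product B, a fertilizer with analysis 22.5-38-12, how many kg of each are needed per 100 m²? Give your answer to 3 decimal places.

2.246 kg product A, 3.091 kg product B

With a, b = kg per 100 m² of product A and product B:
K₂O: 0.24·a + 0.12·b = 0.91
N: 0.14·a + 0.225·b = 1.01
Eliminate a: (row1) − 0.24/0.14·(row2) → -0.265714·b = -0.821429, so b = 3.0914.
Back-substitute: a = (0.91 − 0.12·3.0914) / 0.24 = 2.24597.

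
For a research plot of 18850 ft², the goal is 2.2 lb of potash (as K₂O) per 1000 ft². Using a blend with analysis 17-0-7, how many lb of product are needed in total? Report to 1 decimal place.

Product per 1000 ft² = 2.2 / 7% = 31.4286 lb.
Total product = 31.4286 × 18850 / 1000 = 592.429 lb.

592.4 lb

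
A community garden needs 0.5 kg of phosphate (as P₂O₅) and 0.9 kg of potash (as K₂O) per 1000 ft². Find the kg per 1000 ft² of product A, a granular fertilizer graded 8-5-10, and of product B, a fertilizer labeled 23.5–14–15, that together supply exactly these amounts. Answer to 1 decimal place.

With a, b = kg per 1000 ft² of product A and product B:
P₂O₅: 0.05·a + 0.14·b = 0.5
K₂O: 0.1·a + 0.15·b = 0.9
Eliminate a: (row1) − 0.05/0.1·(row2) → 0.065·b = 0.05, so b = 0.769231.
Back-substitute: a = (0.5 − 0.14·0.769231) / 0.05 = 7.84615.

7.8 kg product A, 0.8 kg product B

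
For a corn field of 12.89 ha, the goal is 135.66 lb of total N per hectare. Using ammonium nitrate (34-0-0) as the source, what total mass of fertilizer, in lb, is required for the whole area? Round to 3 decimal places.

Product per hectare = 135.66 / 34% = 399 lb.
Total product = 399 × 12.89 = 5143.11 lb.

5143.110 lb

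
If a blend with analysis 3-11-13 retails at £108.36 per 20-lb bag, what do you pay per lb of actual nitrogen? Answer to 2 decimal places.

£180.60 per lb N

N in bag = 20 × 3% = 0.6 lb.
Cost per lb N = £108.36 / 0.6 = £180.6000.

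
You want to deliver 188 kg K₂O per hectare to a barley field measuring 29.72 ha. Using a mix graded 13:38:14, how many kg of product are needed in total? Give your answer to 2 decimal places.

39909.71 kg

Product per hectare = 188 / 14% = 1342.86 kg.
Total product = 1342.86 × 29.72 = 39909.714 kg.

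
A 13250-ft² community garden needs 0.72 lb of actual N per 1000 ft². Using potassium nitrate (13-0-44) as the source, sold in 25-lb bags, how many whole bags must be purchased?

3 bags

Product per 1000 ft² = 0.72 / 13% = 5.53846 lb.
Total product = 5.53846 × 13250 / 1000 = 73.3846 lb.
Bags = ⌈73.3846 / 25⌉ = 3.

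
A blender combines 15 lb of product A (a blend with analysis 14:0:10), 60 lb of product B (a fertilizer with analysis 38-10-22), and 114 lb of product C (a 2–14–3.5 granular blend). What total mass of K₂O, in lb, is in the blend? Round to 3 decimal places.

K₂O mass = 10%×15 + 22%×60 + 3.5%×114 = 18.69 lb.

18.690 lb K₂O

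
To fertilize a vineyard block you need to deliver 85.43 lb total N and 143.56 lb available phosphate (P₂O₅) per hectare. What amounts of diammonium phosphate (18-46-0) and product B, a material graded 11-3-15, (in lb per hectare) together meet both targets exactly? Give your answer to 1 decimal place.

292.7 lb diammonium phosphate, 297.7 lb product B

Let a = lb of diammonium phosphate, b = lb of product B (per hectare).
N: 0.18·a + 0.11·b = 85.43
P₂O₅: 0.46·a + 0.03·b = 143.56
Solving simultaneously: a = 292.67, b = 297.721.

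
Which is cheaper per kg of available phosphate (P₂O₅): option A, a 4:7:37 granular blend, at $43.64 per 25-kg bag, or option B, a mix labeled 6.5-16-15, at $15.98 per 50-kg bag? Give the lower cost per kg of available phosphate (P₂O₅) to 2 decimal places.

$2.00 per kg P₂O₅ (option B)

option A: P₂O₅ per bag = 25 × 7% = 1.75 kg; cost = 43.64 / 1.75 = $24.9371/kg P₂O₅.
option B: P₂O₅ per bag = 50 × 16% = 8 kg; cost = 15.98 / 8 = $1.9975/kg P₂O₅.
option B is cheaper.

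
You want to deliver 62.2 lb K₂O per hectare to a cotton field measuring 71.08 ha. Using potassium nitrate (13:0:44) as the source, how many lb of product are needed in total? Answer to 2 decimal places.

10048.13 lb

Product per hectare = 62.2 / 44% = 141.364 lb.
Total product = 141.364 × 71.08 = 10048.127 lb.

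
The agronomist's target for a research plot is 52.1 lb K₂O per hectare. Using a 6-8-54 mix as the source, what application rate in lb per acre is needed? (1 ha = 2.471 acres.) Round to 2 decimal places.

39.05 lb of product per acre

Product per hectare = 52.1 / 54% = 96.4815 lb.
Convert to per acre: 96.4815 × 0.404694 = 39.0455 lb.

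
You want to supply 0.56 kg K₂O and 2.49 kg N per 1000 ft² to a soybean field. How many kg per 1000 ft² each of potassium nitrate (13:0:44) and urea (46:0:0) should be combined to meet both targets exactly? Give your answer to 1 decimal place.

Let a = kg of potassium nitrate, b = kg of urea (per 1000 ft²).
K₂O: 0.44·a + 0·b = 0.56
N: 0.13·a + 0.46·b = 2.49
Solving simultaneously: a = 1.27273, b = 5.05336.

1.3 kg potassium nitrate, 5.1 kg urea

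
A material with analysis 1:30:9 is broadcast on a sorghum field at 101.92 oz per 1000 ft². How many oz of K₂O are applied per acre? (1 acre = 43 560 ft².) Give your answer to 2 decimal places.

K₂O per 1000 ft² = 101.92 × 9% = 9.1728 oz.
Convert to per acre: 9.1728 × 43.56 = 399.567 oz.

399.57 oz K₂O per acre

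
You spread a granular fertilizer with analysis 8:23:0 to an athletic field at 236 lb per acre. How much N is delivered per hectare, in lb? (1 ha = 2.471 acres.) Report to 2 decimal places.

46.65 lb N per hectare

nitrogen per acre = 236 × 8% = 18.88 lb.
Convert to per hectare: 18.88 × 2.471 = 46.6525 lb.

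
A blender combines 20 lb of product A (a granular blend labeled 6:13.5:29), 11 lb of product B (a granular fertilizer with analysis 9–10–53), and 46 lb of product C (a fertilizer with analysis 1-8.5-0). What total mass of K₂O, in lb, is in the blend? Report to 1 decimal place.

11.6 lb K₂O

K₂O mass = 29%×20 + 53%×11 + 0%×46 = 11.63 lb.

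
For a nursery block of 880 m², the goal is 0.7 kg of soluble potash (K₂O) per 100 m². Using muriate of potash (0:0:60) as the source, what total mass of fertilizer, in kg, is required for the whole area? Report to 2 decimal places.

10.27 kg

Product per 100 m² = 0.7 / 60% = 1.16667 kg.
Total product = 1.16667 × 880 / 100 = 10.2667 kg.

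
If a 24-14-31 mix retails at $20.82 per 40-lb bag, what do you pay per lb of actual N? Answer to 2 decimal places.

N in bag = 40 × 24% = 9.6 lb.
Cost per lb N = $20.82 / 9.6 = $2.1688.

$2.17 per lb N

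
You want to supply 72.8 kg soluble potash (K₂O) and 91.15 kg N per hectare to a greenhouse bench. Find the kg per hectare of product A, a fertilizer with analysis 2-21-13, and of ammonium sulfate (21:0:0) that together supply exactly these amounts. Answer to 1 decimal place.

With a, b = kg per hectare of product A and ammonium sulfate:
K₂O: 0.13·a + 0·b = 72.8
N: 0.02·a + 0.21·b = 91.15
Eliminate b: (row1) − 0/0.21·(row2) → 0.13·a = 72.8, so a = 560.
Then b = (91.15 − 0.02·560) / 0.21 = 380.714.

560.0 kg product A, 380.7 kg ammonium sulfate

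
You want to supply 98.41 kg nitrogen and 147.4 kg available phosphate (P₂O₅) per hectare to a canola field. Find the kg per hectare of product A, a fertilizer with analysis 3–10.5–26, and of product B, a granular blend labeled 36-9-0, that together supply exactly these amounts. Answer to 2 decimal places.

With a, b = kg per hectare of product A and product B:
N: 0.03·a + 0.36·b = 98.41
P₂O₅: 0.105·a + 0.09·b = 147.4
From row1: a = (98.41 − 0.36·b) / 0.03.
Into row2: 0.105·(98.41 − 0.36·b)/0.03 + 0.09·b = 147.4 → b = 168.406, a = 1259.462.

1259.46 kg product A, 168.41 kg product B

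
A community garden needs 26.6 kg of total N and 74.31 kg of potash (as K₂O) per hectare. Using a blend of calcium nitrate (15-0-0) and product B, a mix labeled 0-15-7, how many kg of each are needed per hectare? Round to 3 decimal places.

177.333 kg calcium nitrate, 1061.571 kg product B

With a, b = kg per hectare of calcium nitrate and product B:
N: 0.15·a + 0·b = 26.6
K₂O: 0·a + 0.07·b = 74.31
Solving simultaneously: a = 177.3333, b = 1061.5714.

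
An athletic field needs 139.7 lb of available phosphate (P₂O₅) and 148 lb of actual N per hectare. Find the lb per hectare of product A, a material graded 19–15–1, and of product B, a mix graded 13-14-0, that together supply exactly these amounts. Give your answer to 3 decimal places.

Per-hectare balance (a = product A, b = product B):
P₂O₅: 0.15·a + 0.14·b = 139.7
N: 0.19·a + 0.13·b = 148
Eliminate b: (row1) − 0.14/0.13·(row2) → -0.0546154·a = -19.6846, so a = 360.4225.
Then b = (148 − 0.19·360.4225) / 0.13 = 611.6901.

360.423 lb product A, 611.690 lb product B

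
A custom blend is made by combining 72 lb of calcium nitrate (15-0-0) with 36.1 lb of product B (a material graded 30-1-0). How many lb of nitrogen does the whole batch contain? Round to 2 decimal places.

N mass = 15%×72 + 30%×36.1 = 21.63 lb.

21.63 lb N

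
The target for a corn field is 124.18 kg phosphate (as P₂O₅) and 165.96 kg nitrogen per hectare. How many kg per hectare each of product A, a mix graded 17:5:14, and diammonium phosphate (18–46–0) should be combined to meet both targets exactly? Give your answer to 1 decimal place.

780.2 kg product A, 185.2 kg diammonium phosphate

Let a = kg of product A, b = kg of diammonium phosphate (per hectare).
P₂O₅: 0.05·a + 0.46·b = 124.18
N: 0.17·a + 0.18·b = 165.96
Eliminate a: (row1) − 0.05/0.17·(row2) → 0.407059·b = 75.3682, so b = 185.153.
Back-substitute: a = (124.18 − 0.46·185.153) / 0.05 = 780.191.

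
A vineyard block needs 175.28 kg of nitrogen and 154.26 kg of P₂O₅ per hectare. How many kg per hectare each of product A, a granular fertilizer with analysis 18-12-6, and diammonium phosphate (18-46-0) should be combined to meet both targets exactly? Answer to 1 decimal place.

Per-hectare balance (a = product A, b = diammonium phosphate):
N: 0.18·a + 0.18·b = 175.28
P₂O₅: 0.12·a + 0.46·b = 154.26
From row1: a = (175.28 − 0.18·b) / 0.18.
Into row2: 0.12·(175.28 − 0.18·b)/0.18 + 0.46·b = 154.26 → b = 110.02, a = 863.758.

863.8 kg product A, 110.0 kg diammonium phosphate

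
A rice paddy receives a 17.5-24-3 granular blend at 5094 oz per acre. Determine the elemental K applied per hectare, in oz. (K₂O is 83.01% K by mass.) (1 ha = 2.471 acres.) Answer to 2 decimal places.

313.46 oz K per hectare

K₂O per acre = 5094 × 3% = 152.82 oz.
Elemental K = 152.82 × 0.8301 = 126.856 oz per acre.
Convert to per hectare: 126.856 × 2.471 = 313.461 oz.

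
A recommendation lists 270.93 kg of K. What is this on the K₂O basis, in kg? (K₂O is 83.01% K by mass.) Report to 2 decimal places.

K₂O = 270.93 / 0.8301 = 326.382 kg.

326.38 kg K₂O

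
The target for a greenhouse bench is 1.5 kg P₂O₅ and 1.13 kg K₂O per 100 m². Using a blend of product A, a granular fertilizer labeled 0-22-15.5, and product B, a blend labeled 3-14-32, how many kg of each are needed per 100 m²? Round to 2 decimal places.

Per-100 m² balance (a = product A, b = product B):
P₂O₅: 0.22·a + 0.14·b = 1.5
K₂O: 0.155·a + 0.32·b = 1.13
Solving simultaneously: a = 6.6078, b = 0.330595.

6.61 kg product A, 0.33 kg product B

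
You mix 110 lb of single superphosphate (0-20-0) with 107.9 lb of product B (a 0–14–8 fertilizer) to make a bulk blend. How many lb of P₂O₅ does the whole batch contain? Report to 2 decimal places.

37.11 lb P₂O₅

P₂O₅ mass = 20%×110 + 14%×107.9 = 37.106 lb.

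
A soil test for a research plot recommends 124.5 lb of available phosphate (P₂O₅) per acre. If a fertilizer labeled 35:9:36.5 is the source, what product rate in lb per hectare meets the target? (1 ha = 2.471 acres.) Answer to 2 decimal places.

3418.22 lb of product per hectare

Product per acre = 124.5 / 9% = 1383.33 lb.
Convert to per hectare: 1383.33 × 2.471 = 3418.217 lb.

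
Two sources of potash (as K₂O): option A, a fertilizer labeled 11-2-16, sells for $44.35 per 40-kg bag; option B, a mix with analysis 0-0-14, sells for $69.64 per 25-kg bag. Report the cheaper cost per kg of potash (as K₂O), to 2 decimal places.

option A: K₂O per bag = 40 × 16% = 6.4 kg; cost = 44.35 / 6.4 = $6.9297/kg K₂O.
option B: K₂O per bag = 25 × 14% = 3.5 kg; cost = 69.64 / 3.5 = $19.8971/kg K₂O.
option A is cheaper.

$6.93 per kg K₂O (option A)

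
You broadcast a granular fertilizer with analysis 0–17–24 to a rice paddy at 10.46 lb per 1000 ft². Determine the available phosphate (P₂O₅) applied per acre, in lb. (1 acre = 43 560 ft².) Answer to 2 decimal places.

P₂O₅ per 1000 ft² = 10.46 × 17% = 1.7782 lb.
Convert to per acre: 1.7782 × 43.56 = 77.4584 lb.

77.46 lb P₂O₅ per acre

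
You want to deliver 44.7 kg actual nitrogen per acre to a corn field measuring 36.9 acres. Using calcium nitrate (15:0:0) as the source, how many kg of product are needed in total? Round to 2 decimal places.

10996.20 kg

Product per acre = 44.7 / 15% = 298 kg.
Total product = 298 × 36.9 = 10996.2 kg.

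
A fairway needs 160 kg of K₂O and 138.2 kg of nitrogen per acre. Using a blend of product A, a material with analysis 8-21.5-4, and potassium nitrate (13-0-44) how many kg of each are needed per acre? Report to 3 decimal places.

With a, b = kg per acre of product A and potassium nitrate:
K₂O: 0.04·a + 0.44·b = 160
N: 0.08·a + 0.13·b = 138.2
From row1: a = (160 − 0.44·b) / 0.04.
Into row2: 0.08·(160 − 0.44·b)/0.04 + 0.13·b = 138.2 → b = 242.4, a = 1333.6.

1333.600 kg product A, 242.400 kg potassium nitrate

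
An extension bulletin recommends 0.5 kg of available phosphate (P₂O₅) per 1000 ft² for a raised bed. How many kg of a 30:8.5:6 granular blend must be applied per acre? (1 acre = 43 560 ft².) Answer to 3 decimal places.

256.235 kg of product per acre

Product per 1000 ft² = 0.5 / 8.5% = 5.88235 kg.
Convert to per acre: 5.88235 × 43.56 = 256.2353 kg.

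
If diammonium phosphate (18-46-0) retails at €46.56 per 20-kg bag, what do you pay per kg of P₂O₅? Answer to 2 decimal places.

P₂O₅ in bag = 20 × 46% = 9.2 kg.
Cost per kg P₂O₅ = €46.56 / 9.2 = €5.0609.

€5.06 per kg P₂O₅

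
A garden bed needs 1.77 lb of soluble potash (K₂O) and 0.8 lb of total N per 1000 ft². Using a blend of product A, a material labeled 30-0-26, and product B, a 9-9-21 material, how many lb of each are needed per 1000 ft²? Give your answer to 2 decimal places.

0.22 lb product A, 8.16 lb product B

With a, b = lb per 1000 ft² of product A and product B:
K₂O: 0.26·a + 0.21·b = 1.77
N: 0.3·a + 0.09·b = 0.8
Eliminate a: (row1) − 0.26/0.3·(row2) → 0.132·b = 1.07667, so b = 8.15657.
Back-substitute: a = (1.77 − 0.21·8.15657) / 0.26 = 0.219697.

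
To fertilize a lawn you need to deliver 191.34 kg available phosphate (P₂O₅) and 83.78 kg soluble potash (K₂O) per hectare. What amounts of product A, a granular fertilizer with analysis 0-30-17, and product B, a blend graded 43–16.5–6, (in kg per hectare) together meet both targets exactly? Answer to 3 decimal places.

Let a = kg of product A, b = kg of product B (per hectare).
P₂O₅: 0.3·a + 0.165·b = 191.34
K₂O: 0.17·a + 0.06·b = 83.78
Eliminate a: (row1) − 0.3/0.17·(row2) → 0.0591176·b = 43.4929, so b = 735.70149.
Back-substitute: a = (191.34 − 0.165·735.70149) / 0.3 = 233.1642.

233.164 kg product A, 735.701 kg product B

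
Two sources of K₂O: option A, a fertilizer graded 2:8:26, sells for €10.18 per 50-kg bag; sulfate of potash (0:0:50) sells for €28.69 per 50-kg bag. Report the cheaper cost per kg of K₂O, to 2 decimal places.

€0.78 per kg K₂O (option A)

option A: K₂O per bag = 50 × 26% = 13 kg; cost = 10.18 / 13 = €0.7831/kg K₂O.
sulfate of potash: K₂O per bag = 50 × 50% = 25 kg; cost = 28.69 / 25 = €1.1476/kg K₂O.
option A is cheaper.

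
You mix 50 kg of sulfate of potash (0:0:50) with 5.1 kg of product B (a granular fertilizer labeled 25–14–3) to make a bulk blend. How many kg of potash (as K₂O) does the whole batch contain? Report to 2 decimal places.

25.15 kg K₂O

K₂O mass = 50%×50 + 3%×5.1 = 25.153 kg.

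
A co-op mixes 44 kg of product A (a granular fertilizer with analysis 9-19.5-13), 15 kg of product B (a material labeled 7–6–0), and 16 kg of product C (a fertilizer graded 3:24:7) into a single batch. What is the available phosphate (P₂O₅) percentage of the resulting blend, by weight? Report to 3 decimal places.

17.760% P₂O₅

Total mass = 44 + 15 + 16 = 75 kg.
P₂O₅ mass = 19.5%×44 + 6%×15 + 24%×16 = 13.32 kg.
% P₂O₅ = 13.32 / 75 = 17.76%.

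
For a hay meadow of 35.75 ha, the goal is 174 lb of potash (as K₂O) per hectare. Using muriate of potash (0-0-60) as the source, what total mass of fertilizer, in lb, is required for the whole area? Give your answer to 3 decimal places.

10367.500 lb

Product per hectare = 174 / 60% = 290 lb.
Total product = 290 × 35.75 = 10367.5 lb.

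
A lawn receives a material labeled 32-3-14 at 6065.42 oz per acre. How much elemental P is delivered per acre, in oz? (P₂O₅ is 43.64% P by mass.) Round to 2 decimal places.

P₂O₅ per acre = 6065.42 × 3% = 181.963 oz.
Elemental P = 181.963 × 0.4364 = 79.4085 oz per acre.

79.41 oz P per acre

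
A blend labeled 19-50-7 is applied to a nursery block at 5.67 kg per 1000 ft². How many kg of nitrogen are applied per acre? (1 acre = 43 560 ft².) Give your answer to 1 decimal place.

46.9 kg N per acre

nitrogen per 1000 ft² = 5.67 × 19% = 1.0773 kg.
Convert to per acre: 1.0773 × 43.56 = 46.9272 kg.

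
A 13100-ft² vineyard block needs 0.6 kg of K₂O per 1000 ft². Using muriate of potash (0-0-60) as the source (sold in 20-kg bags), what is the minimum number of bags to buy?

1 bags

Product per 1000 ft² = 0.6 / 60% = 1 kg.
Total product = 1 × 13100 / 1000 = 13.1 kg.
Bags = ⌈13.1 / 20⌉ = 1.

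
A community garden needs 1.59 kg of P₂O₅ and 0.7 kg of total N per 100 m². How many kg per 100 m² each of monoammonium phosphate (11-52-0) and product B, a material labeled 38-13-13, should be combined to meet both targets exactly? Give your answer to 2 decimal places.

2.80 kg monoammonium phosphate, 1.03 kg product B

Per-100 m² balance (a = monoammonium phosphate, b = product B):
P₂O₅: 0.52·a + 0.13·b = 1.59
N: 0.11·a + 0.38·b = 0.7
Eliminate b: (row1) − 0.13/0.38·(row2) → 0.482368·a = 1.35053, so a = 2.79978.
Then b = (0.7 − 0.11·2.79978) / 0.38 = 1.03164.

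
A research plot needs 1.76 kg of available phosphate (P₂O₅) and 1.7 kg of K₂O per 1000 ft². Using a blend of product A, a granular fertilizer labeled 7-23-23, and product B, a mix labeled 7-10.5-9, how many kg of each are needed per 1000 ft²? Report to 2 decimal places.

5.83 kg product A, 4.00 kg product B

Let a = kg of product A, b = kg of product B (per 1000 ft²).
P₂O₅: 0.23·a + 0.105·b = 1.76
K₂O: 0.23·a + 0.09·b = 1.7
From row1: a = (1.76 − 0.105·b) / 0.23.
Into row2: 0.23·(1.76 − 0.105·b)/0.23 + 0.09·b = 1.7 → b = 4, a = 5.82609.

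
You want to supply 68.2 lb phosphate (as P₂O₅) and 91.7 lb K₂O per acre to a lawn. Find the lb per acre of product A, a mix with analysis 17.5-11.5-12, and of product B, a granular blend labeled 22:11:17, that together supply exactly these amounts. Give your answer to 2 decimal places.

237.32 lb product A, 371.89 lb product B

Let a = lb of product A, b = lb of product B (per acre).
P₂O₅: 0.115·a + 0.11·b = 68.2
K₂O: 0.12·a + 0.17·b = 91.7
Eliminate b: (row1) − 0.11/0.17·(row2) → 0.0373529·a = 8.86471, so a = 237.323.
Then b = (91.7 − 0.12·237.323) / 0.17 = 371.8898.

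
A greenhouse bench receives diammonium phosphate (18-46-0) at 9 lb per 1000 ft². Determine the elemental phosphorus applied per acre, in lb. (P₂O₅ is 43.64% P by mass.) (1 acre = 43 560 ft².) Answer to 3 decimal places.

P₂O₅ per 1000 ft² = 9 × 46% = 4.14 lb.
Elemental P = 4.14 × 0.4364 = 1.8067 lb per 1000 ft².
Convert to per acre: 1.8067 × 43.56 = 78.6997 lb.

78.700 lb P per acre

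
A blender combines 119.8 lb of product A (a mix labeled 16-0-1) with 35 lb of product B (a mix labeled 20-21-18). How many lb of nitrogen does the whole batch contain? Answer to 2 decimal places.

26.17 lb N

N mass = 16%×119.8 + 20%×35 = 26.168 lb.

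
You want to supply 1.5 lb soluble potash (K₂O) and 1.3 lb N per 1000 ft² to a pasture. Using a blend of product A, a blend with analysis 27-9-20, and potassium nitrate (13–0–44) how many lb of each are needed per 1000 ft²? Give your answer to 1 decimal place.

Let a = lb of product A, b = lb of potassium nitrate (per 1000 ft²).
K₂O: 0.2·a + 0.44·b = 1.5
N: 0.27·a + 0.13·b = 1.3
From row1: a = (1.5 − 0.44·b) / 0.2.
Into row2: 0.27·(1.5 − 0.44·b)/0.2 + 0.13·b = 1.3 → b = 1.5625, a = 4.0625.

4.1 lb product A, 1.6 lb potassium nitrate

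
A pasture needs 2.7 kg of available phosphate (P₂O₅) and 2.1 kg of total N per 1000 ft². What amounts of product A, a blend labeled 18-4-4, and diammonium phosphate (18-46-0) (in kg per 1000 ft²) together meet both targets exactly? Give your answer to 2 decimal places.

6.35 kg product A, 5.32 kg diammonium phosphate

Per-1000 ft² balance (a = product A, b = diammonium phosphate):
P₂O₅: 0.04·a + 0.46·b = 2.7
N: 0.18·a + 0.18·b = 2.1
Solving simultaneously: a = 6.34921, b = 5.31746.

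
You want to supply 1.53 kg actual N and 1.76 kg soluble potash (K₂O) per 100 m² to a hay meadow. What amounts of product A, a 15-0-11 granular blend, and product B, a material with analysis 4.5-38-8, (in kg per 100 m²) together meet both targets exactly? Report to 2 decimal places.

6.13 kg product A, 13.57 kg product B

Let a = kg of product A, b = kg of product B (per 100 m²).
N: 0.15·a + 0.045·b = 1.53
K₂O: 0.11·a + 0.08·b = 1.76
Eliminate b: (row1) − 0.045/0.08·(row2) → 0.088125·a = 0.54, so a = 6.12766.
Then b = (1.76 − 0.11·6.12766) / 0.08 = 13.5745.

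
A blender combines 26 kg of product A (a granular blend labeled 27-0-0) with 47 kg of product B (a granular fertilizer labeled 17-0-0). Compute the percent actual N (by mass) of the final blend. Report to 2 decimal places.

Total mass = 26 + 47 = 73 kg.
N mass = 27%×26 + 17%×47 = 15.01 kg.
% N = 15.01 / 73 = 20.5616%.

20.56% N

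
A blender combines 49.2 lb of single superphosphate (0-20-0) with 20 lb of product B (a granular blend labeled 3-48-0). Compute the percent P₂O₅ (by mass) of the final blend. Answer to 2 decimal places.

28.09% P₂O₅

Total mass = 49.2 + 20 = 69.2 lb.
P₂O₅ mass = 20%×49.2 + 48%×20 = 19.44 lb.
% P₂O₅ = 19.44 / 69.2 = 28.0925%.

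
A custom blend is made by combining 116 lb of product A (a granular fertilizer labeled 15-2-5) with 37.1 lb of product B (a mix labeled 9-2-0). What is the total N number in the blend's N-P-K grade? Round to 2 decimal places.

13.55% N

Total mass = 116 + 37.1 = 153.1 lb.
N mass = 15%×116 + 9%×37.1 = 20.739 lb.
% N = 20.739 / 153.1 = 13.546%.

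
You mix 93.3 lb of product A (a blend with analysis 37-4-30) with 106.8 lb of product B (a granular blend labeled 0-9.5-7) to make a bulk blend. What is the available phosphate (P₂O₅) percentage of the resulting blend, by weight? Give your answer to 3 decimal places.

Total mass = 93.3 + 106.8 = 200.1 lb.
P₂O₅ mass = 4%×93.3 + 9.5%×106.8 = 13.878 lb.
% P₂O₅ = 13.878 / 200.1 = 6.93553%.

6.936% P₂O₅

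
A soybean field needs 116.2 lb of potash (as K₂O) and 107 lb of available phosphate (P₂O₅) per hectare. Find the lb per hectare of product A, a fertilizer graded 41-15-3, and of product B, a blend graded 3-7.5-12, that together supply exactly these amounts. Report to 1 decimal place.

261.9 lb product A, 902.9 lb product B

Let a = lb of product A, b = lb of product B (per hectare).
K₂O: 0.03·a + 0.12·b = 116.2
P₂O₅: 0.15·a + 0.075·b = 107
From row1: a = (116.2 − 0.12·b) / 0.03.
Into row2: 0.15·(116.2 − 0.12·b)/0.03 + 0.075·b = 107 → b = 902.857, a = 261.905.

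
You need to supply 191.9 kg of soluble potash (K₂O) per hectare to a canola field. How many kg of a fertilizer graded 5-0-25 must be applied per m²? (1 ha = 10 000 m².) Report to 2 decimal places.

0.08 kg of product per sq m

Product per hectare = 191.9 / 25% = 767.6 kg.
Convert to per m²: 767.6 × 0.0001 = 0.07676 kg.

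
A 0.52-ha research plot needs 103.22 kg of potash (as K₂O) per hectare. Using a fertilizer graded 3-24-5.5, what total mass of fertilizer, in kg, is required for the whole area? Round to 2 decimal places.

Product per hectare = 103.22 / 5.5% = 1876.73 kg.
Total product = 1876.73 × 0.52 = 975.898 kg.

975.90 kg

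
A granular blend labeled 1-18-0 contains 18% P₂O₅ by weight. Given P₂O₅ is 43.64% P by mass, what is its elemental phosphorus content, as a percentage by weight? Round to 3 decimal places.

%P = 18 × 0.4364 = 7.8552%.

7.855% P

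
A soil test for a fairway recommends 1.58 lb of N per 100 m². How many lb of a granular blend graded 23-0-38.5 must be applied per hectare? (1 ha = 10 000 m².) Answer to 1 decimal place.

Product per 100 m² = 1.58 / 23% = 6.86957 lb.
Convert to per hectare: 6.86957 × 100 = 686.957 lb.

687.0 lb of product per hectare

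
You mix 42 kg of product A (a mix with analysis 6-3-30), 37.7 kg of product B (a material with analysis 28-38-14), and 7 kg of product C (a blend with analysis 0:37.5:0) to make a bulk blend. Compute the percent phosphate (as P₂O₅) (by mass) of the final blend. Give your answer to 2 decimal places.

Total mass = 42 + 37.7 + 7 = 86.7 kg.
P₂O₅ mass = 3%×42 + 38%×37.7 + 37.5%×7 = 18.211 kg.
% P₂O₅ = 18.211 / 86.7 = 21.0046%.

21.00% P₂O₅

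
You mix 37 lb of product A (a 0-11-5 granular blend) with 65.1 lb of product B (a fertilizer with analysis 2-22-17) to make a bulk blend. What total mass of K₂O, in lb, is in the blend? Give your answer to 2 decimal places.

12.92 lb K₂O

K₂O mass = 5%×37 + 17%×65.1 = 12.917 lb.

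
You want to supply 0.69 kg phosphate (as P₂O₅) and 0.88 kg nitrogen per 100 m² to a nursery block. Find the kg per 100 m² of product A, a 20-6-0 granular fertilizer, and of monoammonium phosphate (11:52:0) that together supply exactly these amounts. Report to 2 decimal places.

3.92 kg product A, 0.87 kg monoammonium phosphate

Per-100 m² balance (a = product A, b = monoammonium phosphate):
P₂O₅: 0.06·a + 0.52·b = 0.69
N: 0.2·a + 0.11·b = 0.88
Eliminate b: (row1) − 0.52/0.11·(row2) → -0.885455·a = -3.47, so a = 3.91889.
Then b = (0.88 − 0.2·3.91889) / 0.11 = 0.874743.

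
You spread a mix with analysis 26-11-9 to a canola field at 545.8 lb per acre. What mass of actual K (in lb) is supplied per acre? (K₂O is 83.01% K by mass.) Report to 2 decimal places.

K₂O per acre = 545.8 × 9% = 49.122 lb.
Elemental K = 49.122 × 0.8301 = 40.7762 lb per acre.

40.78 lb K per acre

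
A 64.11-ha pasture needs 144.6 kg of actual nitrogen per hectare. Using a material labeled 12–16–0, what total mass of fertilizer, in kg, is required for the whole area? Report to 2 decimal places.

Product per hectare = 144.6 / 12% = 1205 kg.
Total product = 1205 × 64.11 = 77252.55 kg.

77252.55 kg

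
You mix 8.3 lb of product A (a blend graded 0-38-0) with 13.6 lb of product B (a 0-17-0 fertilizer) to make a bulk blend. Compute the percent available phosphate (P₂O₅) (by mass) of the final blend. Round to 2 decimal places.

Total mass = 8.3 + 13.6 = 21.9 lb.
P₂O₅ mass = 38%×8.3 + 17%×13.6 = 5.466 lb.
% P₂O₅ = 5.466 / 21.9 = 24.9589%.

24.96% P₂O₅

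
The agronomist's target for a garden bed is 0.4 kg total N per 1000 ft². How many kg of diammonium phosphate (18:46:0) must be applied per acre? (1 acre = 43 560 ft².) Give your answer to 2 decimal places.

96.80 kg of product per acre

Product per 1000 ft² = 0.4 / 18% = 2.22222 kg.
Convert to per acre: 2.22222 × 43.56 = 96.8 kg.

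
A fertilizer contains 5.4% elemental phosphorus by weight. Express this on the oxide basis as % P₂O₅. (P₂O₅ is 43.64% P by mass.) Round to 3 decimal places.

12.374% P₂O₅

%P₂O₅ = 5.4 / 0.4364 = 12.37397%.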